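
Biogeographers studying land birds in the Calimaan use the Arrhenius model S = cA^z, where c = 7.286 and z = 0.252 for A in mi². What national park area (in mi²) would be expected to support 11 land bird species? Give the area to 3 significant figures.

5.13 mi²

11 = 7.286 × A^0.252  ⇒  A^0.252 = 11/7.286 = 1.51
ln A = ln(1.51) / 0.252 = 0.4119 / 0.252 = 1.6347
A = e^1.6347 ≈ 5.128 mi²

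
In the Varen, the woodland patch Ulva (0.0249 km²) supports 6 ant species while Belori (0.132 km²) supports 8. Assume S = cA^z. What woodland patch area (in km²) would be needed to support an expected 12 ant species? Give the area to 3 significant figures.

z = ln(8/6) / ln(0.132/0.0249) = 0.2877 / 1.6679 = 0.1725
c = 6 / 0.0249^0.1725 = 6 / 0.5289 = 11.34
A = (12/11.34)^(1/0.1725) ⇒ ln A = ln(1.058)/0.1725 = 0.3259
A = e^0.3259 ≈ 1.385 km²

1.39 km²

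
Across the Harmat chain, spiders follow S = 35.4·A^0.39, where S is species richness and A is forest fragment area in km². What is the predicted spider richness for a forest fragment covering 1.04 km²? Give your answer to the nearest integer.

S = 35.4 × 1.04^0.39
ln S = ln 35.4 + 0.39 × ln 1.04 = 3.5667 + 0.39 × 0.0392 = 3.5820
S = e^3.5820 ≈ 35.95

36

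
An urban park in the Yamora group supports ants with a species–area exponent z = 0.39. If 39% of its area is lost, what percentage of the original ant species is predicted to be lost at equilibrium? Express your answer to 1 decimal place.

S_new/S_old = (A_new/A_old)^z = 0.61^0.39
= exp(0.39 × ln 0.61) = exp(0.39 × -0.4943) = exp(-0.1928) ≈ 0.8247
Fraction lost = 1 − 0.8247 = 0.1753

17.5%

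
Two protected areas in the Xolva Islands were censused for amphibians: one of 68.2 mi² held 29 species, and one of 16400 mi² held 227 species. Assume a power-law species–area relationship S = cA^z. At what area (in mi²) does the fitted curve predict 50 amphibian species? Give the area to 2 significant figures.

z = ln(227/29) / ln(16400/68.2) = 2.0577 / 5.4826 = 0.3753
c = 29 / 68.2^0.3753 = 29 / 4.878 = 5.945
A = (50/5.945)^(1/0.3753) ⇒ ln A = ln(8.41)/0.3753 = 5.6739
A = e^5.6739 ≈ 291.2 mi²

290 mi²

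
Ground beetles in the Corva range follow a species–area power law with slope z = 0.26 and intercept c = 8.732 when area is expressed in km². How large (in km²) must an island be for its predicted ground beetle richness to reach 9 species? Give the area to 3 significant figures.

9 = 8.732 × A^0.26  ⇒  A^0.26 = 9/8.732 = 1.031
ln A = ln(1.031) / 0.26 = 0.0302 / 0.26 = 0.1163
A = e^0.1163 ≈ 1.123 km²

1.12 km²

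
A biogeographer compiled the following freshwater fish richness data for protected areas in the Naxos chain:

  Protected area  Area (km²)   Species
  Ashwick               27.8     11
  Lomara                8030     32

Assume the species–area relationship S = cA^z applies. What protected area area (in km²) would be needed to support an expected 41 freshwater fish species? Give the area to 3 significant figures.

z = ln(32/11) / ln(8030/27.8) = 1.0678 / 5.6659 = 0.1885
c = 11 / 27.8^0.1885 = 11 / 1.871 = 5.878
A = (41/5.878)^(1/0.1885) ⇒ ln A = ln(6.975)/0.1885 = 10.3059
A = e^10.3059 ≈ 29910 km²

29900 km²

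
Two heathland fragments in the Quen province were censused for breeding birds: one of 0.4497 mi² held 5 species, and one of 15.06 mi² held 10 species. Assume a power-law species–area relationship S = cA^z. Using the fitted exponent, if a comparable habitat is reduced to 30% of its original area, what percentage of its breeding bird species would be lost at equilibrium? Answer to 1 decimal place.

z = ln(10/5) / ln(15.06/0.4497) = 0.6931 / 3.5112 = 0.1974
S_new/S_old = (A_new/A_old)^z = 0.3^0.1974 = exp(0.1974 × -1.2040) = 0.7885
Fraction lost = 1 − 0.7885 = 0.2115

21.2%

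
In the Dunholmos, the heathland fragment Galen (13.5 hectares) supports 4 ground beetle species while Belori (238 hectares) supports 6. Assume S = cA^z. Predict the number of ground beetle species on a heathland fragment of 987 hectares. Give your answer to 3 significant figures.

z = ln(6/4) / ln(238/13.5) = 0.4055 / 2.8696 = 0.1413
c = 4 / 13.5^0.1413 = 4 / 1.444 = 2.769
S₃ = 2.769 × 987^0.1413 = 2.769 × 2.649 ≈ 7.336

7.34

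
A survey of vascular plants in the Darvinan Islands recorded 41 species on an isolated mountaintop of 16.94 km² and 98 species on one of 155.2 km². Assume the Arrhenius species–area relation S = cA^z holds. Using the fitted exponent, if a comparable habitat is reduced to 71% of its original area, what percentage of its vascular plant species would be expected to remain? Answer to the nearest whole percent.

z = ln(98/41) / ln(155.2/16.94) = 0.8714 / 2.2150 = 0.3934
S_new/S_old = (A_new/A_old)^z = 0.71^0.3934 = exp(0.3934 × -0.3425) = 0.8739

87%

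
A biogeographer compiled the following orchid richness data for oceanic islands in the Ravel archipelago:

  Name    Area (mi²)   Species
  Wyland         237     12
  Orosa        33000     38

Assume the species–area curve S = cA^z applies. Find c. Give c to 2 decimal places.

3.35

z = ln(S₂/S₁) / ln(A₂/A₁) = ln(38/12) / ln(33000/237) = 1.1527 / 4.9362 = 0.2335
c = S₁ / A₁^z = 12 / 237^0.2335 = 12 / 3.585 = 3.347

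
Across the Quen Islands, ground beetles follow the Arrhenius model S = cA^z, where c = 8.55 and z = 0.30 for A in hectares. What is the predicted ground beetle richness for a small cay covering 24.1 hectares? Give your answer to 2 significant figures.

S = 8.55 × 24.1^0.3 = 8.55 × 2.598 ≈ 22.21

22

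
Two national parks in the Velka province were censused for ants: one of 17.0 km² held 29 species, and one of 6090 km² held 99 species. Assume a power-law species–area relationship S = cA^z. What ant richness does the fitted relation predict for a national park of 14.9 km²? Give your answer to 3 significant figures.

z = ln(99/29) / ln(6090/17) = 1.2278 / 5.8812 = 0.2088
c = 29 / 17^0.2088 = 29 / 1.807 = 16.05
S₃ = 16.05 × 14.9^0.2088 = 16.05 × 1.758 ≈ 28.21

28.2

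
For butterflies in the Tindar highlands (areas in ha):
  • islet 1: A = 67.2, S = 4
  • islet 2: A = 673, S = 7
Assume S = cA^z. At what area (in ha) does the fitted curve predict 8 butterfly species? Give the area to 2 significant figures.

1200 ha

z = ln(7/4) / ln(673/67.2) = 0.5596 / 2.3041 = 0.2429
c = 4 / 67.2^0.2429 = 4 / 2.779 = 1.44
A = (8/1.44)^(1/0.2429) ⇒ ln A = ln(5.557)/0.2429 = 7.0615
A = e^7.0615 ≈ 1166 ha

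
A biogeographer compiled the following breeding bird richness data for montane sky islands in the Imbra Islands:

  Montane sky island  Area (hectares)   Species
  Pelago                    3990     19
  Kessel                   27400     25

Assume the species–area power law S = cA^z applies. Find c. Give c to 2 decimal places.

z = ln(S₂/S₁) / ln(A₂/A₁) = ln(25/19) / ln(27400/3990) = 0.2744 / 1.9268 = 0.1424
c = S₁ / A₁^z = 19 / 3990^0.1424 = 19 / 3.258 = 5.832

5.83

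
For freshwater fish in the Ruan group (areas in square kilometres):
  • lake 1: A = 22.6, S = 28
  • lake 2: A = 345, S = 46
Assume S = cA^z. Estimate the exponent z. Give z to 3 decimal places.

0.182

Taking logs: ln S = ln c + z ln A, so z = (ln S₂ − ln S₁)/(ln A₂ − ln A₁).
z = ln(46/28) / ln(345/22.6) = ln(1.643) / ln(15.27) = 0.4964 / 2.7256 = 0.1821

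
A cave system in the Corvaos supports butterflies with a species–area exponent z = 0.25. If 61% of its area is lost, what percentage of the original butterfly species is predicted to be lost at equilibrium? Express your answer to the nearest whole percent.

21%

S_new/S_old = (A_new/A_old)^z = 0.39^0.25
= exp(0.25 × ln 0.39) = exp(0.25 × -0.9416) = exp(-0.2354) ≈ 0.7903
Fraction lost = 1 − 0.7903 = 0.2097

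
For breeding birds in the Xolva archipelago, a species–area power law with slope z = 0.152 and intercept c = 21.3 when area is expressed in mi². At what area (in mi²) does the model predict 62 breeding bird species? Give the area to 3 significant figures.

62 = 21.3 × A^0.152  ⇒  A^0.152 = 62/21.3 = 2.911
ln A = ln(2.911) / 0.152 = 1.0684 / 0.152 = 7.0291
A = e^7.0291 ≈ 1129 mi²

1130 mi²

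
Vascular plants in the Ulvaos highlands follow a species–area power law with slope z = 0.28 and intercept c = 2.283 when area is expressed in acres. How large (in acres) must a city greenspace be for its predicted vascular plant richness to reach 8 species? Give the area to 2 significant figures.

8 = 2.283 × A^0.28  ⇒  A^0.28 = 8/2.283 = 3.504
ln A = ln(3.504) / 0.28 = 1.2540 / 0.28 = 4.4784
A = e^4.4784 ≈ 88.09 acres

88 acres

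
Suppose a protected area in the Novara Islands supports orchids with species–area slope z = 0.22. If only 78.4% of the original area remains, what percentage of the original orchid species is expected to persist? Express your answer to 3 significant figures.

S_new/S_old = (A_new/A_old)^z = 0.784^0.22
= exp(0.22 × ln 0.784) = exp(0.22 × -0.2433) = exp(-0.0535) ≈ 0.9479

94.8%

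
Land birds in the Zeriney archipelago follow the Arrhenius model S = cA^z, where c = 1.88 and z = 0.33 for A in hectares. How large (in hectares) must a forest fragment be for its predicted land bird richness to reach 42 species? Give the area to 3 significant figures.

42 = 1.88 × A^0.33  ⇒  A^0.33 = 42/1.88 = 22.34
ln A = ln(22.34) / 0.33 = 3.1064 / 0.33 = 9.4133
A = e^9.4133 ≈ 12251 hectares

12300 hectares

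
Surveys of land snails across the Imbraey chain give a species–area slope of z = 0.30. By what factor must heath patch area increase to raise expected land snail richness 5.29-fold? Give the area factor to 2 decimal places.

(A₂/A₁)^0.3 = 5.29, so A₂/A₁ = 5.29^(1/0.3) = 5.29^3.333
ln(A₂/A₁) = ln 5.29 / 0.3 = 1.6658 / 0.3 = 5.5527
A₂/A₁ = e^5.5527 ≈ 257.9

257.94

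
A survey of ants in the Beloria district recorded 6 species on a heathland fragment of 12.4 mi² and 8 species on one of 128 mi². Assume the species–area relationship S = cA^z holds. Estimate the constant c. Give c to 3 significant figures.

4.40

z = ln(S₂/S₁) / ln(A₂/A₁) = ln(8/6) / ln(128/12.4) = 0.2877 / 2.3343 = 0.1232
c = S₁ / A₁^z = 6 / 12.4^0.1232 = 6 / 1.364 = 4.399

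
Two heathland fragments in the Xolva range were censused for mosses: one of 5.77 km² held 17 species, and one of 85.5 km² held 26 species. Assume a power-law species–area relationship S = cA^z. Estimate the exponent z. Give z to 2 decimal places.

Taking logs: ln S = ln c + z ln A, so z = (ln S₂ − ln S₁)/(ln A₂ − ln A₁).
z = ln(26/17) / ln(85.5/5.77) = ln(1.529) / ln(14.82) = 0.4249 / 2.6958 = 0.1576

0.16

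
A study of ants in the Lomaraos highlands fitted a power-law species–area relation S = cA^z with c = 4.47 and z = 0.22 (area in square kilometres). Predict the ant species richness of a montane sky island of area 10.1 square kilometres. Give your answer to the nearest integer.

7 species

S = 4.47 × 10.1^0.22
ln S = ln 4.47 + 0.22 × ln 10.1 = 1.4974 + 0.22 × 2.3125 = 2.0061
S = e^2.0061 ≈ 7.435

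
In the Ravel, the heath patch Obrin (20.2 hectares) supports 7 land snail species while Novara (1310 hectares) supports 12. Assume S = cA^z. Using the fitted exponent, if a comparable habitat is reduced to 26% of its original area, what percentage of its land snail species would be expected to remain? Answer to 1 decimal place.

z = ln(12/7) / ln(1310/20.2) = 0.5390 / 4.1721 = 0.1292
S_new/S_old = (A_new/A_old)^z = 0.26^0.1292 = exp(0.1292 × -1.3471) = 0.8403

84.0%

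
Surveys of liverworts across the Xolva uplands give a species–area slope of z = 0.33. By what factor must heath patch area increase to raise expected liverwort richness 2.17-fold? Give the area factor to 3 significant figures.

(A₂/A₁)^0.33 = 2.17, so A₂/A₁ = 2.17^(1/0.33) = 2.17^3.03
ln(A₂/A₁) = ln 2.17 / 0.33 = 0.7747 / 0.33 = 2.3477
A₂/A₁ = e^2.3477 ≈ 10.46

10.5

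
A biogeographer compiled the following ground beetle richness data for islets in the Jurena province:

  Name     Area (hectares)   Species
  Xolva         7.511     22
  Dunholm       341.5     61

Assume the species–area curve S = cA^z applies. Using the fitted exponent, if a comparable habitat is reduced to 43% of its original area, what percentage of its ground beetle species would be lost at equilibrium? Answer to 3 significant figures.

z = ln(61/22) / ln(341.5/7.511) = 1.0198 / 3.8170 = 0.2672
S_new/S_old = (A_new/A_old)^z = 0.43^0.2672 = exp(0.2672 × -0.8440) = 0.7981
Fraction lost = 1 − 0.7981 = 0.2019

20.2%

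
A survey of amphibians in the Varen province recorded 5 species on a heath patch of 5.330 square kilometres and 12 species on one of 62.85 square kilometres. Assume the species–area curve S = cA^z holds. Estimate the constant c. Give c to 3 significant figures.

2.76

z = ln(S₂/S₁) / ln(A₂/A₁) = ln(12/5) / ln(62.85/5.33) = 0.8755 / 2.4674 = 0.3548
c = S₁ / A₁^z = 5 / 5.33^0.3548 = 5 / 1.811 = 2.761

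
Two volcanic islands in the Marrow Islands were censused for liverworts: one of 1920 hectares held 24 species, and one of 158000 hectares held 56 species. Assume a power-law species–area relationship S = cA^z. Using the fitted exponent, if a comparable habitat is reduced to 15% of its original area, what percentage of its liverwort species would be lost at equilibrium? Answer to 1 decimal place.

z = ln(56/24) / ln(158000/1920) = 0.8473 / 4.4103 = 0.1921
S_new/S_old = (A_new/A_old)^z = 0.15^0.1921 = exp(0.1921 × -1.8971) = 0.6946
Fraction lost = 1 − 0.6946 = 0.3054

30.5%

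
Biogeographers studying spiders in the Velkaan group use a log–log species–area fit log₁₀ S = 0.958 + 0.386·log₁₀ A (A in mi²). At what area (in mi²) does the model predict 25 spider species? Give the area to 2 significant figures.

25 = 9.078 × A^0.386  ⇒  A^0.386 = 25/9.078 = 2.754
ln A = ln(2.754) / 0.386 = 1.0130 / 0.386 = 2.6244
A = e^2.6244 ≈ 13.8 mi²

14 mi²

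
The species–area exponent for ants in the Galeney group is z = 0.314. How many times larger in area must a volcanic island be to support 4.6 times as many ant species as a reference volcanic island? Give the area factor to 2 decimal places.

(A₂/A₁)^0.314 = 4.6, so A₂/A₁ = 4.6^(1/0.314) = 4.6^3.185
ln(A₂/A₁) = ln 4.6 / 0.314 = 1.5261 / 0.314 = 4.8601
A₂/A₁ = e^4.8601 ≈ 129

129.03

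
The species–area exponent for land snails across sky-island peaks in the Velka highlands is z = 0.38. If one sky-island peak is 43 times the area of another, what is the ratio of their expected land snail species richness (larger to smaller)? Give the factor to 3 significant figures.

4.18

S₂/S₁ = (A₂/A₁)^z = 43^0.38
ln(S₂/S₁) = 0.38 × ln 43 = 0.38 × 3.7612 = 1.4293
S₂/S₁ = e^1.4293 ≈ 4.176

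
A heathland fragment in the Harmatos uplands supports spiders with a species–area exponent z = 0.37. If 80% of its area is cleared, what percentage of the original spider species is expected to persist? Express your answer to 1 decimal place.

55.1%

S_new/S_old = (A_new/A_old)^z = 0.2^0.37
= exp(0.37 × ln 0.2) = exp(0.37 × -1.6094) = exp(-0.5955) ≈ 0.5513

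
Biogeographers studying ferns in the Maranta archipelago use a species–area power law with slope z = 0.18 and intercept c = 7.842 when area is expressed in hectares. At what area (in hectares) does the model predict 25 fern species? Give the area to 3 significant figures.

627 hectares

25 = 7.842 × A^0.18  ⇒  A^0.18 = 25/7.842 = 3.188
ln A = ln(3.188) / 0.18 = 1.1594 / 0.18 = 6.4410
A = e^6.4410 ≈ 627 hectares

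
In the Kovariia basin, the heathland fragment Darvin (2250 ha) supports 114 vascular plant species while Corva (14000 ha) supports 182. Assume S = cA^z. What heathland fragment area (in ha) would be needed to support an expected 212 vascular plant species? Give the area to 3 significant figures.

z = ln(182/114) / ln(14000/2250) = 0.4678 / 1.8281 = 0.2559
c = 114 / 2250^0.2559 = 114 / 7.208 = 15.82
A = (212/15.82)^(1/0.2559) ⇒ ln A = ln(13.4)/0.2559 = 10.1431
A = e^10.1431 ≈ 25414 ha

25400 ha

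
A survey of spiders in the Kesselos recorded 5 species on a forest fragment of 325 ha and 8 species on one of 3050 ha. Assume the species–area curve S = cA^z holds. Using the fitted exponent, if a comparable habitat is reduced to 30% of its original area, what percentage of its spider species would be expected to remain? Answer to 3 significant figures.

z = ln(8/5) / ln(3050/325) = 0.4700 / 2.2391 = 0.2099
S_new/S_old = (A_new/A_old)^z = 0.3^0.2099 = exp(0.2099 × -1.2040) = 0.7767

77.7%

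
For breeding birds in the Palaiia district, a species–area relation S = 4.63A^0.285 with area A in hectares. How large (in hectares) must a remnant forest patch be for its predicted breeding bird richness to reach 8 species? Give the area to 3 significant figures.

6.81 hectares

8 = 4.63 × A^0.285  ⇒  A^0.285 = 8/4.63 = 1.728
ln A = ln(1.728) / 0.285 = 0.5469 / 0.285 = 1.9189
A = e^1.9189 ≈ 6.813 hectares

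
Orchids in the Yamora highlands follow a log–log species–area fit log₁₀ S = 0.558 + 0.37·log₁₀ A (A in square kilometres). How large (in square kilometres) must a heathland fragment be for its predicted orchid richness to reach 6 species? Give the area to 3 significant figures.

3.94 square kilometres

6 = 3.614 × A^0.37  ⇒  A^0.37 = 6/3.614 = 1.66
ln A = ln(1.66) / 0.37 = 0.5069 / 0.37 = 1.3700
A = e^1.3700 ≈ 3.936 square kilometres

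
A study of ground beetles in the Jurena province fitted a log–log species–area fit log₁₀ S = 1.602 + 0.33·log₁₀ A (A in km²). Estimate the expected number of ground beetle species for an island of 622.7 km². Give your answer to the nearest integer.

S = 39.99 × 622.7^0.33 = 39.99 × 8.358 ≈ 334.3

334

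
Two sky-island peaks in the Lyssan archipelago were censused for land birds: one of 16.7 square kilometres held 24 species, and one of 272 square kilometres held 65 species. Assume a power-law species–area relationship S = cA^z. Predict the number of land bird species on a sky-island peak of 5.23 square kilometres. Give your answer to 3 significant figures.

z = ln(65/24) / ln(272/16.7) = 0.9963 / 2.7904 = 0.3571
c = 24 / 16.7^0.3571 = 24 / 2.733 = 8.783
S₃ = 8.783 × 5.23^0.3571 = 8.783 × 1.805 ≈ 15.86

15.9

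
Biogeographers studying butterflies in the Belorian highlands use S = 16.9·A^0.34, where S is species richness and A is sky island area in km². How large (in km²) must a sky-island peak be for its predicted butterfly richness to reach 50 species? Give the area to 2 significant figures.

50 = 16.9 × A^0.34  ⇒  A^0.34 = 50/16.9 = 2.959
ln A = ln(2.959) / 0.34 = 1.0847 / 0.34 = 3.1903
A = e^3.1903 ≈ 24.3 km²

24 km²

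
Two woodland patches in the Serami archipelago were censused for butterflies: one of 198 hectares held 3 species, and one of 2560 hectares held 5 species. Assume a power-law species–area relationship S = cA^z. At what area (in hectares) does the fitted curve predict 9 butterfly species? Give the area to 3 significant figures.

48700 hectares

z = ln(5/3) / ln(2560/198) = 0.5108 / 2.5595 = 0.1996
c = 3 / 198^0.1996 = 3 / 2.873 = 1.044
A = (9/1.044)^(1/0.1996) ⇒ ln A = ln(8.62)/0.1996 = 10.7929
A = e^10.7929 ≈ 48673 hectares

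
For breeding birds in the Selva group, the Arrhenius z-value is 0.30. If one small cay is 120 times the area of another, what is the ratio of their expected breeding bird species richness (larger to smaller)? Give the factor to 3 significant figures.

S₂/S₁ = (A₂/A₁)^z = 120^0.3
ln(S₂/S₁) = 0.3 × ln 120 = 0.3 × 4.7875 = 1.4362
S₂/S₁ = e^1.4362 ≈ 4.205

4.20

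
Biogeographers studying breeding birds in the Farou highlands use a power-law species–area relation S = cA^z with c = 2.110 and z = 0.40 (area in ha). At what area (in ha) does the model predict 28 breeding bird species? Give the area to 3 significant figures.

641 ha

28 = 2.11 × A^0.4  ⇒  A^0.4 = 28/2.11 = 13.27
ln A = ln(13.27) / 0.4 = 2.5855 / 0.4 = 6.4638
A = e^6.4638 ≈ 641.5 ha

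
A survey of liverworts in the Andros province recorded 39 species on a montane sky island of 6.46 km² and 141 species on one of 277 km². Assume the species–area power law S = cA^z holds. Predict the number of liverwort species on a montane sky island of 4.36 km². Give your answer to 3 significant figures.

z = ln(141/39) / ln(277/6.46) = 1.2852 / 3.7584 = 0.3420
c = 39 / 6.46^0.3420 = 39 / 1.893 = 20.61
S₃ = 20.61 × 4.36^0.3420 = 20.61 × 1.655 ≈ 34.09

34.1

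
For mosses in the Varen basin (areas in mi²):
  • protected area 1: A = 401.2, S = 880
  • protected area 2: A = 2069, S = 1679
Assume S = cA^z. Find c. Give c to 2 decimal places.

83.02

z = ln(S₂/S₁) / ln(A₂/A₁) = ln(1679/880) / ln(2069/401.2) = 0.6460 / 1.6404 = 0.3938
c = S₁ / A₁^z = 880 / 401.2^0.3938 = 880 / 10.6 = 83.02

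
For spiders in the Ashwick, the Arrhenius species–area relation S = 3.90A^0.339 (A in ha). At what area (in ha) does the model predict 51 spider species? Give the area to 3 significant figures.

1970 ha

51 = 3.9 × A^0.339  ⇒  A^0.339 = 51/3.9 = 13.08
ln A = ln(13.08) / 0.339 = 2.5708 / 0.339 = 7.5836
A = e^7.5836 ≈ 1966 ha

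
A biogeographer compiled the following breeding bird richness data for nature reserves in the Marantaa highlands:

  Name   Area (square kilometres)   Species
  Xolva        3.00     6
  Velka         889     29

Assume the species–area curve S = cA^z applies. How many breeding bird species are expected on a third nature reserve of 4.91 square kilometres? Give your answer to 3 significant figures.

6.88

z = ln(29/6) / ln(889/3) = 1.5755 / 5.6915 = 0.2768
c = 6 / 3^0.2768 = 6 / 1.355 = 4.427
S₃ = 4.427 × 4.91^0.2768 = 4.427 × 1.553 ≈ 6.877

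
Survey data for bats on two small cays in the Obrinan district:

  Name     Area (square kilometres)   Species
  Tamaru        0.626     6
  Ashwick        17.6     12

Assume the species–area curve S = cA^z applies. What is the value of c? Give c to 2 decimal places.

6.61

z = ln(S₂/S₁) / ln(A₂/A₁) = ln(12/6) / ln(17.6/0.626) = 0.6931 / 3.3363 = 0.2078
c = S₁ / A₁^z = 6 / 0.626^0.2078 = 6 / 0.9073 = 6.613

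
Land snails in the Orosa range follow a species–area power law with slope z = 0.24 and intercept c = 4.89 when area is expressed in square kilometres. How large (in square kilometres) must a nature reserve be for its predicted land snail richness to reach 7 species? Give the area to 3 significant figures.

7 = 4.89 × A^0.24  ⇒  A^0.24 = 7/4.89 = 1.431
ln A = ln(1.431) / 0.24 = 0.3587 / 0.24 = 1.4947
A = e^1.4947 ≈ 4.458 square kilometres

4.46 square kilometres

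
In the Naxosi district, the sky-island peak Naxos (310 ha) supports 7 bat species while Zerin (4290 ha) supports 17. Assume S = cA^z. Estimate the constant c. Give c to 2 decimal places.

1.01

z = ln(S₂/S₁) / ln(A₂/A₁) = ln(17/7) / ln(4290/310) = 0.8873 / 2.6275 = 0.3377
c = S₁ / A₁^z = 7 / 310^0.3377 = 7 / 6.94 = 1.009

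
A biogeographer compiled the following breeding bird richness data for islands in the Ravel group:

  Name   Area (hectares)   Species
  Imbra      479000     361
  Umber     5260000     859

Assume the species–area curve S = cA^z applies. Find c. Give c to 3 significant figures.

3.18

z = ln(S₂/S₁) / ln(A₂/A₁) = ln(859/361) / ln(5260000/479000) = 0.8669 / 2.3962 = 0.3618
c = S₁ / A₁^z = 361 / 479000^0.3618 = 361 / 113.5 = 3.18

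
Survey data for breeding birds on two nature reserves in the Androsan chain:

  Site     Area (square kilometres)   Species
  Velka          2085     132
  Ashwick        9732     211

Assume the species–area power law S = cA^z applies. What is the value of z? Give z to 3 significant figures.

Taking logs: ln S = ln c + z ln A, so z = (ln S₂ − ln S₁)/(ln A₂ − ln A₁).
z = ln(211/132) / ln(9732/2085) = ln(1.598) / ln(4.668) = 0.4691 / 1.5407 = 0.3045

0.304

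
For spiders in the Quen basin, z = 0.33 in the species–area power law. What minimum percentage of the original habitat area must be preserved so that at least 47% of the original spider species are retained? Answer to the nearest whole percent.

Need (A_new/A_old)^0.33 = 0.47, so A_new/A_old = 0.47^(1/0.33) = 0.47^3.03
ln(A_new/A_old) = ln 0.47 / 0.33 = -0.7550 / 0.33 = -2.2879
A_new/A_old = e^-2.2879 ≈ 0.1015

10%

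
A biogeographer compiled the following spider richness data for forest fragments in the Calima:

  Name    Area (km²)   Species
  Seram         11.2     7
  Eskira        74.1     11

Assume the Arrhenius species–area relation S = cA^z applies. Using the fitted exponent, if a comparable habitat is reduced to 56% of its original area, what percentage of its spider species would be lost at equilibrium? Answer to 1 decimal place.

z = ln(11/7) / ln(74.1/11.2) = 0.4520 / 1.8895 = 0.2392
S_new/S_old = (A_new/A_old)^z = 0.56^0.2392 = exp(0.2392 × -0.5798) = 0.8705
Fraction lost = 1 − 0.8705 = 0.1295

13.0%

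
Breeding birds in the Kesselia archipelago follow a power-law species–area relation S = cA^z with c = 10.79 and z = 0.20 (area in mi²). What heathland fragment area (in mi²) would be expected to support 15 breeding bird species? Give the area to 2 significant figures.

15 = 10.79 × A^0.2  ⇒  A^0.2 = 15/10.79 = 1.39
ln A = ln(1.39) / 0.2 = 0.3294 / 0.2 = 1.6472
A = e^1.6472 ≈ 5.192 mi²

5.2 mi²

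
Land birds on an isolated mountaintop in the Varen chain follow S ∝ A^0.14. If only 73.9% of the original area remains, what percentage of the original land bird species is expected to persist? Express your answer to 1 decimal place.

S_new/S_old = (A_new/A_old)^z = 0.739^0.14
= exp(0.14 × ln 0.739) = exp(0.14 × -0.3025) = exp(-0.0423) ≈ 0.9585

95.9%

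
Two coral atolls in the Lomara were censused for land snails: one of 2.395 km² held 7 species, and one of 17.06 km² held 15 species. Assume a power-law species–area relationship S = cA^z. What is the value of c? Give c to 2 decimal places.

z = ln(S₂/S₁) / ln(A₂/A₁) = ln(15/7) / ln(17.06/2.395) = 0.7621 / 1.9634 = 0.3882
c = S₁ / A₁^z = 7 / 2.395^0.3882 = 7 / 1.404 = 4.987

4.99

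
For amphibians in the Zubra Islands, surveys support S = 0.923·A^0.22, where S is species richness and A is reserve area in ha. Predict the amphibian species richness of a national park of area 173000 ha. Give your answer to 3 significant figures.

13.1

S = 0.923 × 173000^0.22 = 0.923 × 14.2 ≈ 13.11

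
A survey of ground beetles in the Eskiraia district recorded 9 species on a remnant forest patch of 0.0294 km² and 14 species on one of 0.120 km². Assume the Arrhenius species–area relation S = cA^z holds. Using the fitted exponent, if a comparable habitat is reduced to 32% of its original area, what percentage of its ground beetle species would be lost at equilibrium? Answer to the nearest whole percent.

30%

z = ln(14/9) / ln(0.12/0.0294) = 0.4418 / 1.4065 = 0.3141
S_new/S_old = (A_new/A_old)^z = 0.32^0.3141 = exp(0.3141 × -1.1394) = 0.6991
Fraction lost = 1 − 0.6991 = 0.3009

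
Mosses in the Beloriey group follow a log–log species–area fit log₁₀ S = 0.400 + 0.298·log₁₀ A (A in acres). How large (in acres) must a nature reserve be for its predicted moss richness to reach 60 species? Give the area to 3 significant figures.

60 = 2.512 × A^0.298  ⇒  A^0.298 = 60/2.512 = 23.89
ln A = ln(23.89) / 0.298 = 3.1733 / 0.298 = 10.6487
A = e^10.6487 ≈ 42137 acres

42100 acres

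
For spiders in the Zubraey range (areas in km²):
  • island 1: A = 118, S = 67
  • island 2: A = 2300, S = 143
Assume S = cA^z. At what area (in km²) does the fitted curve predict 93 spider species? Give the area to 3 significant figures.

z = ln(143/67) / ln(2300/118) = 0.7582 / 2.9700 = 0.2553
c = 67 / 118^0.2553 = 67 / 3.38 = 19.82
A = (93/19.82)^(1/0.2553) ⇒ ln A = ln(4.691)/0.2553 = 6.0552
A = e^6.0552 ≈ 426.3 km²

426 km²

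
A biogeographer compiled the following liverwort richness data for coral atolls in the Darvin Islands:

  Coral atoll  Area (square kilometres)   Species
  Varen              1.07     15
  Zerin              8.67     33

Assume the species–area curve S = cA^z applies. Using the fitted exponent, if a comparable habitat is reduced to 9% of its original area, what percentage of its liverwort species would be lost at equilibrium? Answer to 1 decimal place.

z = ln(33/15) / ln(8.67/1.07) = 0.7885 / 2.0922 = 0.3769
S_new/S_old = (A_new/A_old)^z = 0.09^0.3769 = exp(0.3769 × -2.4079) = 0.4036
Fraction lost = 1 − 0.4036 = 0.5964

59.6%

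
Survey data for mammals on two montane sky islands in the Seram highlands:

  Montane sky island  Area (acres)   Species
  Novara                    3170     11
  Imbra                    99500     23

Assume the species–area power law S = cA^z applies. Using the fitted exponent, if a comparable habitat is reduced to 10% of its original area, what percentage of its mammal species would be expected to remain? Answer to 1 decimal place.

61.1%

z = ln(23/11) / ln(99500/3170) = 0.7376 / 3.4464 = 0.2140
S_new/S_old = (A_new/A_old)^z = 0.1^0.2140 = exp(0.2140 × -2.3026) = 0.6109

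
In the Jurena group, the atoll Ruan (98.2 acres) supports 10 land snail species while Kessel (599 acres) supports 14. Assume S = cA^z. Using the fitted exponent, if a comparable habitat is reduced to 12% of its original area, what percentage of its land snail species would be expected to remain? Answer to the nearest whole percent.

67%

z = ln(14/10) / ln(599/98.2) = 0.3365 / 1.8083 = 0.1861
S_new/S_old = (A_new/A_old)^z = 0.12^0.1861 = exp(0.1861 × -2.1203) = 0.674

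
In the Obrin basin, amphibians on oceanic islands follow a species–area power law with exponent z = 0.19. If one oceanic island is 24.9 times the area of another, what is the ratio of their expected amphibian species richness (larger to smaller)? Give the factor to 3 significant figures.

S₂/S₁ = (A₂/A₁)^z = 24.9^0.19
ln(S₂/S₁) = 0.19 × ln 24.9 = 0.19 × 3.2149 = 0.6108
S₂/S₁ = e^0.6108 ≈ 1.842

1.84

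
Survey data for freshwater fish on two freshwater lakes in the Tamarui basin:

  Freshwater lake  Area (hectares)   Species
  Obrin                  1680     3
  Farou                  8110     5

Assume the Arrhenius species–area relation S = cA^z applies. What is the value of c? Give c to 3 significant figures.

0.270

z = ln(S₂/S₁) / ln(A₂/A₁) = ln(5/3) / ln(8110/1680) = 0.5108 / 1.5743 = 0.3245
c = S₁ / A₁^z = 3 / 1680^0.3245 = 3 / 11.13 = 0.2695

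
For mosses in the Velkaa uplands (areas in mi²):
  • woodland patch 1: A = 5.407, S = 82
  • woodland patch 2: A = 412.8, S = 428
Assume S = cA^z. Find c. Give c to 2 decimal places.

43.10

z = ln(S₂/S₁) / ln(A₂/A₁) = ln(428/82) / ln(412.8/5.407) = 1.6524 / 4.3353 = 0.3812
c = S₁ / A₁^z = 82 / 5.407^0.3812 = 82 / 1.903 = 43.1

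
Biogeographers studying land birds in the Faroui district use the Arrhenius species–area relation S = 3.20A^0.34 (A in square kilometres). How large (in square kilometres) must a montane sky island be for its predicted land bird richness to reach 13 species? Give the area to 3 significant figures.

13 = 3.2 × A^0.34  ⇒  A^0.34 = 13/3.2 = 4.062
ln A = ln(4.062) / 0.34 = 1.4018 / 0.34 = 4.1229
A = e^4.1229 ≈ 61.74 square kilometres

61.7 square kilometres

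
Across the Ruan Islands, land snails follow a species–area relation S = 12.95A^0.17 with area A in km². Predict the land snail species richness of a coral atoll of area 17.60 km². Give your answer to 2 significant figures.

S = 12.95 × 17.6^0.17
ln S = ln 12.95 + 0.17 × ln 17.6 = 2.5611 + 0.17 × 2.8679 = 3.0486
S = e^3.0486 ≈ 21.09

21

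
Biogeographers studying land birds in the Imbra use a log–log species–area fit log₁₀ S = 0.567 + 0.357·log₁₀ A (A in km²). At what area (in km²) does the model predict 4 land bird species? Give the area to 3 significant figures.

4 = 3.69 × A^0.357  ⇒  A^0.357 = 4/3.69 = 1.084
ln A = ln(1.084) / 0.357 = 0.0807 / 0.357 = 0.2261
A = e^0.2261 ≈ 1.254 km²

1.25 km²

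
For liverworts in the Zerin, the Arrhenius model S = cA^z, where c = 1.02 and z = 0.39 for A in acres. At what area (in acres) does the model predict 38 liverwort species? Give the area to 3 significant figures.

38 = 1.02 × A^0.39  ⇒  A^0.39 = 38/1.02 = 37.25
ln A = ln(37.25) / 0.39 = 3.6178 / 0.39 = 9.2764
A = e^9.2764 ≈ 10683 acres

10700 acres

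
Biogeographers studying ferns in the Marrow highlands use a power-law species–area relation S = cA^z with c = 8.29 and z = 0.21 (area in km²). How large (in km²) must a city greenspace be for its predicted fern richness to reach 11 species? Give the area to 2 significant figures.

3.8 km²

11 = 8.29 × A^0.21  ⇒  A^0.21 = 11/8.29 = 1.327
ln A = ln(1.327) / 0.21 = 0.2828 / 0.21 = 1.3469
A = e^1.3469 ≈ 3.845 km²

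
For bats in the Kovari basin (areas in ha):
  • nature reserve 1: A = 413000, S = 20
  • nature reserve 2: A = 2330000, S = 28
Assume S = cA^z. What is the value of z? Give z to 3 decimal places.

Taking logs: ln S = ln c + z ln A, so z = (ln S₂ − ln S₁)/(ln A₂ − ln A₁).
z = ln(28/20) / ln(2330000/413000) = ln(1.4) / ln(5.642) = 0.3365 / 1.7302 = 0.1945

0.194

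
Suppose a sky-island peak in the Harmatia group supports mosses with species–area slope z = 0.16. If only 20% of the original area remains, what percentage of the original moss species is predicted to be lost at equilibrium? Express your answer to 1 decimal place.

S_new/S_old = (A_new/A_old)^z = 0.2^0.16
= exp(0.16 × ln 0.2) = exp(0.16 × -1.6094) = exp(-0.2575) ≈ 0.773
Fraction lost = 1 − 0.773 = 0.227

22.7%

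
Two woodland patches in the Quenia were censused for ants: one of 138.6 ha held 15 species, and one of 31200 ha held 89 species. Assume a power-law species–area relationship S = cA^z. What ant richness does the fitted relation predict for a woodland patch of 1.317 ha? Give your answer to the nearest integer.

z = ln(89/15) / ln(31200/138.6) = 1.7806 / 5.4166 = 0.3287
c = 15 / 138.6^0.3287 = 15 / 5.059 = 2.965
S₃ = 2.965 × 1.317^0.3287 = 2.965 × 1.095 ≈ 3.246

3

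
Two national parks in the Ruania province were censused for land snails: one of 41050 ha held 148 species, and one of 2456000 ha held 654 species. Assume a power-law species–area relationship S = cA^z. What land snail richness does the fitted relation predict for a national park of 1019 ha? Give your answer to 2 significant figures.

39

z = ln(654/148) / ln(2456000/41050) = 1.4859 / 4.0915 = 0.3632
c = 148 / 41050^0.3632 = 148 / 47.36 = 3.125
S₃ = 3.125 × 1019^0.3632 = 3.125 × 12.37 ≈ 38.67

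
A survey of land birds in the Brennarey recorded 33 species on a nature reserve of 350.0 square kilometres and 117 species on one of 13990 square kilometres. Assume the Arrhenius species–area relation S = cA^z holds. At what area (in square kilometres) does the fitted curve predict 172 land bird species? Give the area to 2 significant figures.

z = ln(117/33) / ln(13990/350) = 1.2657 / 3.6882 = 0.3432
c = 33 / 350^0.3432 = 33 / 7.465 = 4.42
A = (172/4.42)^(1/0.3432) ⇒ ln A = ln(38.91)/0.3432 = 10.6689
A = e^10.6689 ≈ 42999 square kilometres

43000 square kilometres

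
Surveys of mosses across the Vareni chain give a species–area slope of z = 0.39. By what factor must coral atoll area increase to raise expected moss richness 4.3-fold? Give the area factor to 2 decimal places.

42.10

(A₂/A₁)^0.39 = 4.3, so A₂/A₁ = 4.3^(1/0.39) = 4.3^2.564
ln(A₂/A₁) = ln 4.3 / 0.39 = 1.4586 / 0.39 = 3.7400
A₂/A₁ = e^3.7400 ≈ 42.1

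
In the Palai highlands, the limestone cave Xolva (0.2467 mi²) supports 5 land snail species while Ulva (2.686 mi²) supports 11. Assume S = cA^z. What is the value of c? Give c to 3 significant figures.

z = ln(S₂/S₁) / ln(A₂/A₁) = ln(11/5) / ln(2.686/0.2467) = 0.7885 / 2.3876 = 0.3302
c = S₁ / A₁^z = 5 / 0.2467^0.3302 = 5 / 0.6299 = 7.938

7.94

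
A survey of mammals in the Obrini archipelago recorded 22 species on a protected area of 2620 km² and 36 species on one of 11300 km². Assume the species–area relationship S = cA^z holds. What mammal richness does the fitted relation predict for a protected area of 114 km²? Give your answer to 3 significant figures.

7.65

z = ln(36/22) / ln(11300/2620) = 0.4925 / 1.4616 = 0.3369
c = 22 / 2620^0.3369 = 22 / 14.18 = 1.551
S₃ = 1.551 × 114^0.3369 = 1.551 × 4.932 ≈ 7.651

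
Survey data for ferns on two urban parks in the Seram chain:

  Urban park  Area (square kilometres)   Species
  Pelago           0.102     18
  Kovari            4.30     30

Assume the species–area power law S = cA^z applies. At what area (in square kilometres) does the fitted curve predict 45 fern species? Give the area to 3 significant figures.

83.8 square kilometres

z = ln(30/18) / ln(4.3/0.102) = 0.5108 / 3.7414 = 0.1365
c = 18 / 0.102^0.1365 = 18 / 0.7322 = 24.58
A = (45/24.58)^(1/0.1365) ⇒ ln A = ln(1.831)/0.1365 = 4.4283
A = e^4.4283 ≈ 83.79 square kilometres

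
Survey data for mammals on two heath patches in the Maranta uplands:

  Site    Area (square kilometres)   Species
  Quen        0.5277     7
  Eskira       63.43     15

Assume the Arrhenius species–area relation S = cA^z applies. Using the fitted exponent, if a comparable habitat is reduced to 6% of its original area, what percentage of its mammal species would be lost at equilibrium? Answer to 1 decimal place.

36.1%

z = ln(15/7) / ln(63.43/0.5277) = 0.7621 / 4.7892 = 0.1591
S_new/S_old = (A_new/A_old)^z = 0.06^0.1591 = exp(0.1591 × -2.8134) = 0.6391
Fraction lost = 1 − 0.6391 = 0.3609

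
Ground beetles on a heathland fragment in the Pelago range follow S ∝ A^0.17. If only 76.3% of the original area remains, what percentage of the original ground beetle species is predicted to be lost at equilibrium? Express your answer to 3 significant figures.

4.49%

S_new/S_old = (A_new/A_old)^z = 0.763^0.17
= exp(0.17 × ln 0.763) = exp(0.17 × -0.2705) = exp(-0.0460) ≈ 0.9551
Fraction lost = 1 − 0.9551 = 0.04494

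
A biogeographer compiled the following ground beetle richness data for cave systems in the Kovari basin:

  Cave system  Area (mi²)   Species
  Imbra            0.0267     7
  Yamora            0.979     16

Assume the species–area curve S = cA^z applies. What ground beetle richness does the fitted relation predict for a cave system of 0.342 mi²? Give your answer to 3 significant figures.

12.6

z = ln(16/7) / ln(0.979/0.0267) = 0.8267 / 3.6019 = 0.2295
c = 7 / 0.0267^0.2295 = 7 / 0.4354 = 16.08
S₃ = 16.08 × 0.342^0.2295 = 16.08 × 0.7817 ≈ 12.57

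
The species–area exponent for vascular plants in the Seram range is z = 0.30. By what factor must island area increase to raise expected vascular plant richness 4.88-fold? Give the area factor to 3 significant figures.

(A₂/A₁)^0.3 = 4.88, so A₂/A₁ = 4.88^(1/0.3) = 4.88^3.333
ln(A₂/A₁) = ln 4.88 / 0.3 = 1.5851 / 0.3 = 5.2838
A₂/A₁ = e^5.2838 ≈ 197.1

197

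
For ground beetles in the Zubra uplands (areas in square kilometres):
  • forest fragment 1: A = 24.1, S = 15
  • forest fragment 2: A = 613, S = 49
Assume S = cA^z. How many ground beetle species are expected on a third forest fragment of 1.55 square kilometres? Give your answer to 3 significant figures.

5.50

z = ln(49/15) / ln(613/24.1) = 1.1838 / 3.2362 = 0.3658
c = 15 / 24.1^0.3658 = 15 / 3.203 = 4.683
S₃ = 4.683 × 1.55^0.3658 = 4.683 × 1.174 ≈ 5.498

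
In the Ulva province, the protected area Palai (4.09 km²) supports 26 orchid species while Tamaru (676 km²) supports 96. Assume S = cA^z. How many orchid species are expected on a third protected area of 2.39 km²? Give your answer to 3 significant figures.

z = ln(96/26) / ln(676/4.09) = 1.3063 / 5.1076 = 0.2557
c = 26 / 4.09^0.2557 = 26 / 1.434 = 18.14
S₃ = 18.14 × 2.39^0.2557 = 18.14 × 1.25 ≈ 22.66

22.7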